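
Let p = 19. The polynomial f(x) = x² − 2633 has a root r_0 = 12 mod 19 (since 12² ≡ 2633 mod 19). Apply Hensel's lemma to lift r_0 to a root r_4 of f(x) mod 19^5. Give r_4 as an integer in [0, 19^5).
r_4 = 2044564 (mod 2476099)

Hensel's recurrence: r_{i+1} = r_i − f(r_i)·(f′(r_i))^{-1} mod 19^{i+2}, with f′(x) = 2x. Iterate:
  r_0 = 12 (mod 19)
  r_1 = 221 (mod 361)
  r_2 = 582 (mod 6859)
  r_3 = 89749 (mod 130321)
  r_4 = 2044564 (mod 2476099)
Final: r_4 = 2044564, and one checks f(r_4) ≡ 0 mod 19^5.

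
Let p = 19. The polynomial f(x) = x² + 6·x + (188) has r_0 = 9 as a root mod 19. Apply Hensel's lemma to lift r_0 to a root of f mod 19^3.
r_2 = 1605 (mod 6859)

Hensel: r_{i+1} = r_i − f(r_i)·(f′(r_i))^{-1} mod 19^{i+2}, f′(x) = 2x + 6. Iterate:
  r_0 = 9 (mod 19)
  r_1 = 161 (mod 361)
  r_2 = 1605 (mod 6859)
Final: r = 1605 satisfies f(r) ≡ 0 mod 19^3.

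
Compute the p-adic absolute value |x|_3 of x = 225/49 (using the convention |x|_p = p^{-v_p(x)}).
|225/49|_3 = 1/9

Step 1 — compute v_3(x) by factoring powers of 3 out of the numerator and denominator: v_3(225/49) = 2. Step 2 — apply |x|_p = p^{-v_p(x)} = 3^{-2} = 1/9.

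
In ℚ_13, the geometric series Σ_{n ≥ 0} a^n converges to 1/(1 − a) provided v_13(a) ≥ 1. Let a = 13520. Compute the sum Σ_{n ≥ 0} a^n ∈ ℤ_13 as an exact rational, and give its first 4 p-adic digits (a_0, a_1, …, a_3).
Σ a^n = 1/(1 − a) = -1/13519;  first 4 digits = (1, 0, 2, 6)

v_13(a) = 2 ≥ 1, so the series converges in ℤ_13 to 1/(1 − a) = 1/(1 − 13520) = -1/13519. Expand this rational in ℤ_13: compute digits iteratively via d_i = x_i mod 13, x_{i+1} = (x_i − d_i)/13. The first 4 digits are (1, 0, 2, 6).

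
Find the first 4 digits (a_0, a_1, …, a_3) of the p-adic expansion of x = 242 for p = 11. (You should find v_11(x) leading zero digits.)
(a_0, …, a_3) = (0, 0, 2, 0)

v_11(242) = 2, so a_0 = ... = a_1 = 0. Factor out: x = 11^2 · u with u = 2 a unit in ℤ_11. Expand u iteratively via a_{v+i} = u_i mod 11, u_{i+1} = (u_i − a_{v+i})/11:
  u_0 = 2;  a_2 = 2;  u_1 = (u_0 − 2)/11 = 0
  u_1 = 0;  a_3 = 0;  u_2 = (u_1 − 0)/11 = 0
Digits: (0, 0, 2, 0).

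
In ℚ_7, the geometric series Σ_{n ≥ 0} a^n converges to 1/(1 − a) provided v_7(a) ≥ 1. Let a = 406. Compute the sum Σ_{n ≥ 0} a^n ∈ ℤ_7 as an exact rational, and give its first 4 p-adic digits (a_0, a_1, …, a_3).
Σ a^n = 1/(1 − a) = -1/405;  first 4 digits = (1, 2, 5, 6)

v_7(a) = 1 ≥ 1, so the series converges in ℤ_7 to 1/(1 − a) = 1/(1 − 406) = -1/405. Expand this rational in ℤ_7: compute digits iteratively via d_i = x_i mod 7, x_{i+1} = (x_i − d_i)/7. The first 4 digits are (1, 2, 5, 6).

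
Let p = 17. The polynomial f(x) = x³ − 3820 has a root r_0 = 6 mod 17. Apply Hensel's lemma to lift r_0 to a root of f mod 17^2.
r_1 = 125 (mod 289)

Hensel: r_{i+1} = r_i − f(r_i)/f′(r_i) mod 17^{i+2}, where f′(x) = 3x². Iterate:
  r_0 = 6 (mod 17)
  r_1 = 125 (mod 289)
Final: r = 125 with f(r) ≡ 0 mod 17^2.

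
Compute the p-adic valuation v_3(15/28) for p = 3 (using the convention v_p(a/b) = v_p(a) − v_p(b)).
v_3(15/28) = 1

Factor powers of 3 from the numerator and denominator of the reduced fraction: 15 = 3^1 · 5 and 28 = 3^0 · 28. Apply v_p(a/b) = v_p(a) − v_p(b): v_3(15/28) = 1 − 0 = 1.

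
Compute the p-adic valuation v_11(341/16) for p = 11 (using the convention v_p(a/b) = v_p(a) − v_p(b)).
v_11(341/16) = 1

Factor powers of 11 from the numerator and denominator of the reduced fraction: 341 = 11^1 · 31 and 16 = 11^0 · 16. Apply v_p(a/b) = v_p(a) − v_p(b): v_11(341/16) = 1 − 0 = 1.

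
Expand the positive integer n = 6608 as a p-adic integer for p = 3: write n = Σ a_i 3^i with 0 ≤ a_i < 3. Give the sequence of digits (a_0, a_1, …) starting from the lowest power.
(a_0, a_1, …) = (2, 0, 2, 1, 0, 0, 0, 0, 1)

Repeated division by 3 gives the digits low-to-high: 6608 = 2 + 2·3^2 + 1·3^3 + 1·3^8. Digit sequence: (2, 0, 2, 1, 0, 0, 0, 0, 1).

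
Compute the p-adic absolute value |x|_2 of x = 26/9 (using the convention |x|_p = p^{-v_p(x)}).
|26/9|_2 = 1/2

Step 1 — compute v_2(x) by factoring powers of 2 out of the numerator and denominator: v_2(26/9) = 1. Step 2 — apply |x|_p = p^{-v_p(x)} = 2^{-1} = 1/2.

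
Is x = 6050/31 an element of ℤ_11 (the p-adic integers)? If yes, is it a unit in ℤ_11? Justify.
x ∈ ℤ_11 but not a unit; v_11(x) = 2 > 0

ℤ_11 = {x ∈ ℚ_11 : v_11(x) ≥ 0} and ℤ_11^× = {x ∈ ℤ_11 : v_11(x) = 0}. Here v_11(6050/31) = v_11(num) − v_11(den) = 2; compare against these criteria.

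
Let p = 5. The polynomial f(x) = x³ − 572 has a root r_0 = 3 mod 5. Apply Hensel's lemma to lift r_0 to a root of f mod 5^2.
r_1 = 13 (mod 25)

Hensel: r_{i+1} = r_i − f(r_i)/f′(r_i) mod 5^{i+2}, where f′(x) = 3x². Iterate:
  r_0 = 3 (mod 5)
  r_1 = 13 (mod 25)
Final: r = 13 with f(r) ≡ 0 mod 5^2.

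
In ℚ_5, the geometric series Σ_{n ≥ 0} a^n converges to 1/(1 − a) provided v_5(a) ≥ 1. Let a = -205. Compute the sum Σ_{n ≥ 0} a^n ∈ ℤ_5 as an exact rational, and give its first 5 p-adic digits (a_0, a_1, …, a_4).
Σ a^n = 1/(1 − a) = 1/206;  first 5 digits = (1, 4, 2, 3, 3)

v_5(a) = 1 ≥ 1, so the series converges in ℤ_5 to 1/(1 − a) = 1/(1 − (-205)) = 1/206. Expand this rational in ℤ_5: compute digits iteratively via d_i = x_i mod 5, x_{i+1} = (x_i − d_i)/5. The first 5 digits are (1, 4, 2, 3, 3).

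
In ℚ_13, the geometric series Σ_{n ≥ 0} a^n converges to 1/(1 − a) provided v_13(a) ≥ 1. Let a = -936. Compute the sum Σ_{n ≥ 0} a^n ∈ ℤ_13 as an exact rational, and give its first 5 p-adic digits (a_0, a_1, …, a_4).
Σ a^n = 1/(1 − a) = 1/937;  first 5 digits = (1, 6, 4, 3, 6)

v_13(a) = 1 ≥ 1, so the series converges in ℤ_13 to 1/(1 − a) = 1/(1 − (-936)) = 1/937. Expand this rational in ℤ_13: compute digits iteratively via d_i = x_i mod 13, x_{i+1} = (x_i − d_i)/13. The first 5 digits are (1, 6, 4, 3, 6).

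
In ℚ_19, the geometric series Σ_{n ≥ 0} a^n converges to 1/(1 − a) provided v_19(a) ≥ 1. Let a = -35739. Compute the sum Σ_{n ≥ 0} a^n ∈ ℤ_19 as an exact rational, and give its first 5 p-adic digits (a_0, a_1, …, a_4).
Σ a^n = 1/(1 − a) = 1/35740;  first 5 digits = (1, 0, 15, 13, 15)

v_19(a) = 2 ≥ 1, so the series converges in ℤ_19 to 1/(1 − a) = 1/(1 − (-35739)) = 1/35740. Expand this rational in ℤ_19: compute digits iteratively via d_i = x_i mod 19, x_{i+1} = (x_i − d_i)/19. The first 5 digits are (1, 0, 15, 13, 15).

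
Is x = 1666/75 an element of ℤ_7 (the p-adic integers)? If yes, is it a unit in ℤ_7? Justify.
x ∈ ℤ_7 but not a unit; v_7(x) = 2 > 0

ℤ_7 = {x ∈ ℚ_7 : v_7(x) ≥ 0} and ℤ_7^× = {x ∈ ℤ_7 : v_7(x) = 0}. Here v_7(1666/75) = v_7(num) − v_7(den) = 2; compare against these criteria.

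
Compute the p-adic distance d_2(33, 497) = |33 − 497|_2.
d_2(33, 497) = 1/16

Step 1 — x − y = 33 − 497 = -464. Step 2 — v_2(-464) = 4 (factor: -464 = −(2^4 · 29); the sign does not affect v_p). Step 3 — |x − y|_2 = 2^{-4} = 1/16.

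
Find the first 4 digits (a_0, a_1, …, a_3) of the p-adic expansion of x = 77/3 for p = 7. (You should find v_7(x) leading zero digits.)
(a_0, …, a_3) = (0, 6, 2, 2)

v_7(77/3) = 1, so a_0 = ... = a_0 = 0. Factor out: x = 7^1 · u with u = 11/3 a unit in ℤ_7. Expand u iteratively via a_{v+i} = u_i mod 7, u_{i+1} = (u_i − a_{v+i})/7:
  u_0 = 11/3;  a_1 = 6;  u_1 = (u_0 − 6)/7 = -1/3
  u_1 = -1/3;  a_2 = 2;  u_2 = (u_1 − 2)/7 = -1/3
  u_2 = -1/3;  a_3 = 2;  u_3 = (u_2 − 2)/7 = -1/3
Digits: (0, 6, 2, 2).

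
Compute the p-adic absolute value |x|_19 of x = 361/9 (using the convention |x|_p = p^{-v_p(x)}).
|361/9|_19 = 1/361

Step 1 — compute v_19(x) by factoring powers of 19 out of the numerator and denominator: v_19(361/9) = 2. Step 2 — apply |x|_p = p^{-v_p(x)} = 19^{-2} = 1/361.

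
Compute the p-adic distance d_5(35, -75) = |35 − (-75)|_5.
d_5(35, -75) = 1/5

Step 1 — x − y = 35 − (-75) = 110. Step 2 — v_5(110) = 1 (factor: 110 = (5^1 · 22); the sign does not affect v_p). Step 3 — |x − y|_5 = 5^{-1} = 1/5.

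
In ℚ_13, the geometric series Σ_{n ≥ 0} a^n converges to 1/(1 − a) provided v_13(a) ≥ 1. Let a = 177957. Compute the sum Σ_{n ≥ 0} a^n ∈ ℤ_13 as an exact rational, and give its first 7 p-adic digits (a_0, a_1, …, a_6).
Σ a^n = 1/(1 − a) = -1/177956;  first 7 digits = (1, 0, 0, 3, 6, 0, 9)

v_13(a) = 3 ≥ 1, so the series converges in ℤ_13 to 1/(1 − a) = 1/(1 − 177957) = -1/177956. Expand this rational in ℤ_13: compute digits iteratively via d_i = x_i mod 13, x_{i+1} = (x_i − d_i)/13. The first 7 digits are (1, 0, 0, 3, 6, 0, 9).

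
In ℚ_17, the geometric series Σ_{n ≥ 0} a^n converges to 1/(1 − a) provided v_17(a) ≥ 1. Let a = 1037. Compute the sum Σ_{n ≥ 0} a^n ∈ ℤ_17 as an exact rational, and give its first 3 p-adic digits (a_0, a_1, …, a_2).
Σ a^n = 1/(1 − a) = -1/1036;  first 3 digits = (1, 10, 1)

v_17(a) = 1 ≥ 1, so the series converges in ℤ_17 to 1/(1 − a) = 1/(1 − 1037) = -1/1036. Expand this rational in ℤ_17: compute digits iteratively via d_i = x_i mod 17, x_{i+1} = (x_i − d_i)/17. The first 3 digits are (1, 10, 1).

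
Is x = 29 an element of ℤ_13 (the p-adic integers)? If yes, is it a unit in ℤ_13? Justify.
x ∈ ℤ_13^× (unit); v_13(x) = 0

ℤ_13 = {x ∈ ℚ_13 : v_13(x) ≥ 0} and ℤ_13^× = {x ∈ ℤ_13 : v_13(x) = 0}. Here v_13(29) = v_13(num) − v_13(den) = 0; compare against these criteria.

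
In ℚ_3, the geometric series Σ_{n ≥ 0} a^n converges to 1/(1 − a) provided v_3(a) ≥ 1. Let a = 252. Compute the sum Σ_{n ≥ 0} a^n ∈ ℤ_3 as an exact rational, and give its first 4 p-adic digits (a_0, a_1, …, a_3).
Σ a^n = 1/(1 − a) = -1/251;  first 4 digits = (1, 0, 1, 0)

v_3(a) = 2 ≥ 1, so the series converges in ℤ_3 to 1/(1 − a) = 1/(1 − 252) = -1/251. Expand this rational in ℤ_3: compute digits iteratively via d_i = x_i mod 3, x_{i+1} = (x_i − d_i)/3. The first 4 digits are (1, 0, 1, 0).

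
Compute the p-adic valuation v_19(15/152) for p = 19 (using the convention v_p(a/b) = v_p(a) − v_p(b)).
v_19(15/152) = -1

Factor powers of 19 from the numerator and denominator of the reduced fraction: 15 = 19^0 · 15 and 152 = 19^1 · 8. Apply v_p(a/b) = v_p(a) − v_p(b): v_19(15/152) = 0 − 1 = -1.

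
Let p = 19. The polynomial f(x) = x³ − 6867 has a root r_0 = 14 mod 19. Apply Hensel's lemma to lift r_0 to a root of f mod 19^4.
r_3 = 129100 (mod 130321)

Hensel: r_{i+1} = r_i − f(r_i)/f′(r_i) mod 19^{i+2}, where f′(x) = 3x². Iterate:
  r_0 = 14 (mod 19)
  r_1 = 223 (mod 361)
  r_2 = 5638 (mod 6859)
  r_3 = 129100 (mod 130321)
Final: r = 129100 with f(r) ≡ 0 mod 19^4.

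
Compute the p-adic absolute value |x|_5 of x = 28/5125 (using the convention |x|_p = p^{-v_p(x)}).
|28/5125|_5 = 125

Step 1 — compute v_5(x) by factoring powers of 5 out of the numerator and denominator: v_5(28/5125) = -3. Step 2 — apply |x|_p = p^{-v_p(x)} = 5^{3} = 125.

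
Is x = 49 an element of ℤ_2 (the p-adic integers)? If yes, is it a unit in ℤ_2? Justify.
x ∈ ℤ_2^× (unit); v_2(x) = 0

ℤ_2 = {x ∈ ℚ_2 : v_2(x) ≥ 0} and ℤ_2^× = {x ∈ ℤ_2 : v_2(x) = 0}. Here v_2(49) = v_2(num) − v_2(den) = 0; compare against these criteria.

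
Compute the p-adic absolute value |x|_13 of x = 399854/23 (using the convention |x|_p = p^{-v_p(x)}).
|399854/23|_13 = 1/28561

Step 1 — compute v_13(x) by factoring powers of 13 out of the numerator and denominator: v_13(399854/23) = 4. Step 2 — apply |x|_p = p^{-v_p(x)} = 13^{-4} = 1/28561.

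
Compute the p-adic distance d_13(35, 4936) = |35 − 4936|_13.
d_13(35, 4936) = 1/169

Step 1 — x − y = 35 − 4936 = -4901. Step 2 — v_13(-4901) = 2 (factor: -4901 = −(13^2 · 29); the sign does not affect v_p). Step 3 — |x − y|_13 = 13^{-2} = 1/169.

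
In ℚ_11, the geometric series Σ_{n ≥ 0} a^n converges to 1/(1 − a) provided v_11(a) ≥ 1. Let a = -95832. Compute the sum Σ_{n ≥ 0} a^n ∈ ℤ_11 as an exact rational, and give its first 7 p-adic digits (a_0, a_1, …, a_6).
Σ a^n = 1/(1 − a) = 1/95833;  first 7 digits = (1, 0, 0, 5, 4, 10, 2)

v_11(a) = 3 ≥ 1, so the series converges in ℤ_11 to 1/(1 − a) = 1/(1 − (-95832)) = 1/95833. Expand this rational in ℤ_11: compute digits iteratively via d_i = x_i mod 11, x_{i+1} = (x_i − d_i)/11. The first 7 digits are (1, 0, 0, 5, 4, 10, 2).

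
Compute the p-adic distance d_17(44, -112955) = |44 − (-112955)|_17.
d_17(44, -112955) = 1/4913

Step 1 — x − y = 44 − (-112955) = 112999. Step 2 — v_17(112999) = 3 (factor: 112999 = (17^3 · 23); the sign does not affect v_p). Step 3 — |x − y|_17 = 17^{-3} = 1/4913.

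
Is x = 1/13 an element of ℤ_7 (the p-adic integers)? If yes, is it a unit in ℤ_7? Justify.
x ∈ ℤ_7^× (unit); v_7(x) = 0

ℤ_7 = {x ∈ ℚ_7 : v_7(x) ≥ 0} and ℤ_7^× = {x ∈ ℤ_7 : v_7(x) = 0}. Here v_7(1/13) = v_7(num) − v_7(den) = 0; compare against these criteria.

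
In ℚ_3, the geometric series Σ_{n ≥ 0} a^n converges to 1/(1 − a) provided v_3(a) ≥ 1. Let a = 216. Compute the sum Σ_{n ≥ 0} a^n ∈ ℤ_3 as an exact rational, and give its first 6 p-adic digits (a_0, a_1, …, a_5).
Σ a^n = 1/(1 − a) = -1/215;  first 6 digits = (1, 0, 0, 2, 2, 0)

v_3(a) = 3 ≥ 1, so the series converges in ℤ_3 to 1/(1 − a) = 1/(1 − 216) = -1/215. Expand this rational in ℤ_3: compute digits iteratively via d_i = x_i mod 3, x_{i+1} = (x_i − d_i)/3. The first 6 digits are (1, 0, 0, 2, 2, 0).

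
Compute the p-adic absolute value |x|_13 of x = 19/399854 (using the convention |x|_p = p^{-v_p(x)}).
|19/399854|_13 = 28561

Step 1 — compute v_13(x) by factoring powers of 13 out of the numerator and denominator: v_13(19/399854) = -4. Step 2 — apply |x|_p = p^{-v_p(x)} = 13^{4} = 28561.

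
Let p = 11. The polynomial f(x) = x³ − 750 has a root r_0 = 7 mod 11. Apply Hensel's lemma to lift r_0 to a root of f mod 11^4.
r_3 = 6068 (mod 14641)

Hensel: r_{i+1} = r_i − f(r_i)/f′(r_i) mod 11^{i+2}, where f′(x) = 3x². Iterate:
  r_0 = 7 (mod 11)
  r_1 = 18 (mod 121)
  r_2 = 744 (mod 1331)
  r_3 = 6068 (mod 14641)
Final: r = 6068 with f(r) ≡ 0 mod 11^4.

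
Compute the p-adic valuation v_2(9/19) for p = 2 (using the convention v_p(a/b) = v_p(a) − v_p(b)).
v_2(9/19) = 0

Factor powers of 2 from the numerator and denominator of the reduced fraction: 9 = 2^0 · 9 and 19 = 2^0 · 19. Apply v_p(a/b) = v_p(a) − v_p(b): v_2(9/19) = 0 − 0 = 0.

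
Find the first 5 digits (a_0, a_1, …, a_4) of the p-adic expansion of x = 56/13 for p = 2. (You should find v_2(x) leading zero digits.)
(a_0, …, a_4) = (0, 0, 0, 1, 1)

v_2(56/13) = 3, so a_0 = ... = a_2 = 0. Factor out: x = 2^3 · u with u = 7/13 a unit in ℤ_2. Expand u iteratively via a_{v+i} = u_i mod 2, u_{i+1} = (u_i − a_{v+i})/2:
  u_0 = 7/13;  a_3 = 1;  u_1 = (u_0 − 1)/2 = -3/13
  u_1 = -3/13;  a_4 = 1;  u_2 = (u_1 − 1)/2 = -8/13
Digits: (0, 0, 0, 1, 1).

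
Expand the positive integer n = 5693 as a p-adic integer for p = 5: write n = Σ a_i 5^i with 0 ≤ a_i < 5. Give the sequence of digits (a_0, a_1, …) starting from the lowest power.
(a_0, a_1, …) = (3, 3, 2, 0, 4, 1)

Repeated division by 5 gives the digits low-to-high: 5693 = 3 + 3·5^1 + 2·5^2 + 4·5^4 + 1·5^5. Digit sequence: (3, 3, 2, 0, 4, 1).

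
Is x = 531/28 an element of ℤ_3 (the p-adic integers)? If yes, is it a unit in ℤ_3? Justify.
x ∈ ℤ_3 but not a unit; v_3(x) = 2 > 0

ℤ_3 = {x ∈ ℚ_3 : v_3(x) ≥ 0} and ℤ_3^× = {x ∈ ℤ_3 : v_3(x) = 0}. Here v_3(531/28) = v_3(num) − v_3(den) = 2; compare against these criteria.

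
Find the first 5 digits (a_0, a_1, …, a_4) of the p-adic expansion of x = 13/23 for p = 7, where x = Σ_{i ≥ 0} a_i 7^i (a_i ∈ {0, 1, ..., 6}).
(a_0, …, a_4) = (3, 3, 5, 5, 1)

v_7(13/23) = 0 (numerator and denominator both coprime to 7), so x ∈ ℤ_7^×. Compute digits iteratively via a_i = x_i mod 7, x_{i+1} = (x_i − a_i)/7, with x_0 = x:
  x_0 = 13/23;  a_0 = 3;  x_1 = (x_0 − 3)/7 = -8/23
  x_1 = -8/23;  a_1 = 3;  x_2 = (x_1 − 3)/7 = -11/23
  x_2 = -11/23;  a_2 = 5;  x_3 = (x_2 − 5)/7 = -18/23
  x_3 = -18/23;  a_3 = 5;  x_4 = (x_3 − 5)/7 = -19/23
  x_4 = -19/23;  a_4 = 1;  x_5 = (x_4 − 1)/7 = -6/23
Digits: (3, 3, 5, 5, 1).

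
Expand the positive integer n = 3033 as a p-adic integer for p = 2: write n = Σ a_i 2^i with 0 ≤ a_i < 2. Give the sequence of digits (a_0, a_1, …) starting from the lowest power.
(a_0, a_1, …) = (1, 0, 0, 1, 1, 0, 1, 1, 1, 1, 0, 1)

Repeated division by 2 gives the digits low-to-high: 3033 = 1 + 1·2^3 + 1·2^4 + 1·2^6 + 1·2^7 + 1·2^8 + 1·2^9 + 1·2^11. Digit sequence: (1, 0, 0, 1, 1, 0, 1, 1, 1, 1, 0, 1).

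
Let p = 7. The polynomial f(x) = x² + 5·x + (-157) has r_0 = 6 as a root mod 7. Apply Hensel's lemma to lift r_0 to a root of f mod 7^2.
r_1 = 20 (mod 49)

Hensel: r_{i+1} = r_i − f(r_i)·(f′(r_i))^{-1} mod 7^{i+2}, f′(x) = 2x + 5. Iterate:
  r_0 = 6 (mod 7)
  r_1 = 20 (mod 49)
Final: r = 20 satisfies f(r) ≡ 0 mod 7^2.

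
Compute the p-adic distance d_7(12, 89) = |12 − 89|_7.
d_7(12, 89) = 1/7

Step 1 — x − y = 12 − 89 = -77. Step 2 — v_7(-77) = 1 (factor: -77 = −(7^1 · 11); the sign does not affect v_p). Step 3 — |x − y|_7 = 7^{-1} = 1/7.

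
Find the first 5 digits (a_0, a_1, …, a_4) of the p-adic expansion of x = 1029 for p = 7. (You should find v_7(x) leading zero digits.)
(a_0, …, a_4) = (0, 0, 0, 3, 0)

v_7(1029) = 3, so a_0 = ... = a_2 = 0. Factor out: x = 7^3 · u with u = 3 a unit in ℤ_7. Expand u iteratively via a_{v+i} = u_i mod 7, u_{i+1} = (u_i − a_{v+i})/7:
  u_0 = 3;  a_3 = 3;  u_1 = (u_0 − 3)/7 = 0
  u_1 = 0;  a_4 = 0;  u_2 = (u_1 − 0)/7 = 0
Digits: (0, 0, 0, 3, 0).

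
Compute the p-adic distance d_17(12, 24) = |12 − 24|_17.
d_17(12, 24) = 1

Step 1 — x − y = 12 − 24 = -12. Step 2 — v_17(-12) = 0 (factor: -12 = −(17^0 · 12); the sign does not affect v_p). Step 3 — |x − y|_17 = 17^{0} = 1.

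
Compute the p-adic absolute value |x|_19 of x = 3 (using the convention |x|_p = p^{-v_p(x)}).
|3|_19 = 1

Step 1 — compute v_19(x) by factoring powers of 19 out of the numerator and denominator: v_19(3) = 0. Step 2 — apply |x|_p = p^{-v_p(x)} = 19^{0} = 1.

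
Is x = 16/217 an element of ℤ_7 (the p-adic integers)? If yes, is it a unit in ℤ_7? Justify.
x ∉ ℤ_7 (v_7(x) = -1 < 0)

ℤ_7 = {x ∈ ℚ_7 : v_7(x) ≥ 0} and ℤ_7^× = {x ∈ ℤ_7 : v_7(x) = 0}. Here v_7(16/217) = v_7(num) − v_7(den) = -1; compare against these criteria.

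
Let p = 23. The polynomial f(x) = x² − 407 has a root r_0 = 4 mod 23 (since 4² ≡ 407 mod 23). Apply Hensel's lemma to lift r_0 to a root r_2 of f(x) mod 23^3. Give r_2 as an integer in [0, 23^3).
r_2 = 7525 (mod 12167)

Hensel's recurrence: r_{i+1} = r_i − f(r_i)·(f′(r_i))^{-1} mod 23^{i+2}, with f′(x) = 2x. Iterate:
  r_0 = 4 (mod 23)
  r_1 = 119 (mod 529)
  r_2 = 7525 (mod 12167)
Final: r_2 = 7525, and one checks f(r_2) ≡ 0 mod 23^3.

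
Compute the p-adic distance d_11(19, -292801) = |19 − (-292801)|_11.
d_11(19, -292801) = 1/14641

Step 1 — x − y = 19 − (-292801) = 292820. Step 2 — v_11(292820) = 4 (factor: 292820 = (11^4 · 20); the sign does not affect v_p). Step 3 — |x − y|_11 = 11^{-4} = 1/14641.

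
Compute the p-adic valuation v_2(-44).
v_2(-44) = 2

v_2(n) is the largest exponent k such that 2^k divides n. Factor out: -44 = -2^2 · 11. (Sign doesn't affect v_p.) So v_2(-44) = 2.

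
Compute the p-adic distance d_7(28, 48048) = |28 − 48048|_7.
d_7(28, 48048) = 1/2401

Step 1 — x − y = 28 − 48048 = -48020. Step 2 — v_7(-48020) = 4 (factor: -48020 = −(7^4 · 20); the sign does not affect v_p). Step 3 — |x − y|_7 = 7^{-4} = 1/2401.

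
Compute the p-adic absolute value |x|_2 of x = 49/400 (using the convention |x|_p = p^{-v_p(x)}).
|49/400|_2 = 16

Step 1 — compute v_2(x) by factoring powers of 2 out of the numerator and denominator: v_2(49/400) = -4. Step 2 — apply |x|_p = p^{-v_p(x)} = 2^{4} = 16.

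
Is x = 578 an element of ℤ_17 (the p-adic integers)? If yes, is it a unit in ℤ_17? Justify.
x ∈ ℤ_17 but not a unit; v_17(x) = 2 > 0

ℤ_17 = {x ∈ ℚ_17 : v_17(x) ≥ 0} and ℤ_17^× = {x ∈ ℤ_17 : v_17(x) = 0}. Here v_17(578) = v_17(num) − v_17(den) = 2; compare against these criteria.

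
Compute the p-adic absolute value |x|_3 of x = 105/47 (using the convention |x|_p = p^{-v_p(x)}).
|105/47|_3 = 1/3

Step 1 — compute v_3(x) by factoring powers of 3 out of the numerator and denominator: v_3(105/47) = 1. Step 2 — apply |x|_p = p^{-v_p(x)} = 3^{-1} = 1/3.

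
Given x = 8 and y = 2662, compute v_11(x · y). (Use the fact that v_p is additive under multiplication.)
v_11(21296) = 3

v_p(x) = 0 (factor: 8 = 11^0 · 8); v_p(y) = 3 (factor: 2662 = 11^3 · 2). Additivity: v_p(xy) = v_p(x) + v_p(y) = 0 + 3 = 3. (Direct check: xy = 21296 = 11^3 · (16).)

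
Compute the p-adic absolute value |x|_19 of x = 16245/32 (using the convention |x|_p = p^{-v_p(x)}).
|16245/32|_19 = 1/361

Step 1 — compute v_19(x) by factoring powers of 19 out of the numerator and denominator: v_19(16245/32) = 2. Step 2 — apply |x|_p = p^{-v_p(x)} = 19^{-2} = 1/361.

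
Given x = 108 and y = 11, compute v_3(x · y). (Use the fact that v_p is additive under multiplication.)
v_3(1188) = 3

v_p(x) = 3 (factor: 108 = 3^3 · 4); v_p(y) = 0 (factor: 11 = 3^0 · 11). Additivity: v_p(xy) = v_p(x) + v_p(y) = 3 + 0 = 3. (Direct check: xy = 1188 = 3^3 · (44).)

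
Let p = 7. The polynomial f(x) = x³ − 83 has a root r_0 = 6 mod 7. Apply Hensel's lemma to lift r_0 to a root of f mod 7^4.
r_3 = 2183 (mod 2401)

Hensel: r_{i+1} = r_i − f(r_i)/f′(r_i) mod 7^{i+2}, where f′(x) = 3x². Iterate:
  r_0 = 6 (mod 7)
  r_1 = 27 (mod 49)
  r_2 = 125 (mod 343)
  r_3 = 2183 (mod 2401)
Final: r = 2183 with f(r) ≡ 0 mod 7^4.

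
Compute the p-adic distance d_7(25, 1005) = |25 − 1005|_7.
d_7(25, 1005) = 1/49

Step 1 — x − y = 25 − 1005 = -980. Step 2 — v_7(-980) = 2 (factor: -980 = −(7^2 · 20); the sign does not affect v_p). Step 3 — |x − y|_7 = 7^{-2} = 1/49.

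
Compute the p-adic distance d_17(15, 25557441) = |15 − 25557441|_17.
d_17(15, 25557441) = 1/1419857

Step 1 — x − y = 15 − 25557441 = -25557426. Step 2 — v_17(-25557426) = 5 (factor: -25557426 = −(17^5 · 18); the sign does not affect v_p). Step 3 — |x − y|_17 = 17^{-5} = 1/1419857.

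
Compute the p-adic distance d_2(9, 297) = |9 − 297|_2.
d_2(9, 297) = 1/32

Step 1 — x − y = 9 − 297 = -288. Step 2 — v_2(-288) = 5 (factor: -288 = −(2^5 · 9); the sign does not affect v_p). Step 3 — |x − y|_2 = 2^{-5} = 1/32.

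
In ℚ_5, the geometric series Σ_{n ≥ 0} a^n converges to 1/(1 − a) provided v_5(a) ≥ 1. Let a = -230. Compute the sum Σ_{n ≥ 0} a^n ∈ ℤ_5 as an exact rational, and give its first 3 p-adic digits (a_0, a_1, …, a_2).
Σ a^n = 1/(1 − a) = 1/231;  first 3 digits = (1, 4, 1)

v_5(a) = 1 ≥ 1, so the series converges in ℤ_5 to 1/(1 − a) = 1/(1 − (-230)) = 1/231. Expand this rational in ℤ_5: compute digits iteratively via d_i = x_i mod 5, x_{i+1} = (x_i − d_i)/5. The first 3 digits are (1, 4, 1).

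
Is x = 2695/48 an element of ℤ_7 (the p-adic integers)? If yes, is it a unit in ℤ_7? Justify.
x ∈ ℤ_7 but not a unit; v_7(x) = 2 > 0

ℤ_7 = {x ∈ ℚ_7 : v_7(x) ≥ 0} and ℤ_7^× = {x ∈ ℤ_7 : v_7(x) = 0}. Here v_7(2695/48) = v_7(num) − v_7(den) = 2; compare against these criteria.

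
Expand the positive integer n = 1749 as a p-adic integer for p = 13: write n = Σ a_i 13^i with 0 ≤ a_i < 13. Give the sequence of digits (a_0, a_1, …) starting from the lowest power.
(a_0, a_1, …) = (7, 4, 10)

Repeated division by 13 gives the digits low-to-high: 1749 = 7 + 4·13^1 + 10·13^2. Digit sequence: (7, 4, 10).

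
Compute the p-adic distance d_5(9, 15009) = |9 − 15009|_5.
d_5(9, 15009) = 1/625

Step 1 — x − y = 9 − 15009 = -15000. Step 2 — v_5(-15000) = 4 (factor: -15000 = −(5^4 · 24); the sign does not affect v_p). Step 3 — |x − y|_5 = 5^{-4} = 1/625.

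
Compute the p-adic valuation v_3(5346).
v_3(5346) = 5

v_3(n) is the largest exponent k such that 3^k divides n. Factor out: 5346 = 3^5 · 22. (Sign doesn't affect v_p.) So v_3(5346) = 5.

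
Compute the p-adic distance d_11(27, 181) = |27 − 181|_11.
d_11(27, 181) = 1/11

Step 1 — x − y = 27 − 181 = -154. Step 2 — v_11(-154) = 1 (factor: -154 = −(11^1 · 14); the sign does not affect v_p). Step 3 — |x − y|_11 = 11^{-1} = 1/11.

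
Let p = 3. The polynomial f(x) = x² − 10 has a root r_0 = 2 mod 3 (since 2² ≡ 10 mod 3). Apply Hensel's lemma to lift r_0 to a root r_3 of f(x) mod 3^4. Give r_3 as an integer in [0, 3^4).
r_3 = 35 (mod 81)

Hensel's recurrence: r_{i+1} = r_i − f(r_i)·(f′(r_i))^{-1} mod 3^{i+2}, with f′(x) = 2x. Iterate:
  r_0 = 2 (mod 3)
  r_1 = 8 (mod 9)
  r_2 = 8 (mod 27)
  r_3 = 35 (mod 81)
Final: r_3 = 35, and one checks f(r_3) ≡ 0 mod 3^4.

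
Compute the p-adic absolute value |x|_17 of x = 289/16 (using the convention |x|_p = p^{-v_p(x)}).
|289/16|_17 = 1/289

Step 1 — compute v_17(x) by factoring powers of 17 out of the numerator and denominator: v_17(289/16) = 2. Step 2 — apply |x|_p = p^{-v_p(x)} = 17^{-2} = 1/289.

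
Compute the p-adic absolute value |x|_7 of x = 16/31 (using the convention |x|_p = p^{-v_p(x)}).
|16/31|_7 = 1

Step 1 — compute v_7(x) by factoring powers of 7 out of the numerator and denominator: v_7(16/31) = 0. Step 2 — apply |x|_p = p^{-v_p(x)} = 7^{0} = 1.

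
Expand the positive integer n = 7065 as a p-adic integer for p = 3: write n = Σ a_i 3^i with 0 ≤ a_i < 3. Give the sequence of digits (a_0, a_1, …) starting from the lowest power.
(a_0, a_1, …) = (0, 0, 2, 0, 0, 2, 0, 0, 1)

Repeated division by 3 gives the digits low-to-high: 7065 = 2·3^2 + 2·3^5 + 1·3^8. Digit sequence: (0, 0, 2, 0, 0, 2, 0, 0, 1).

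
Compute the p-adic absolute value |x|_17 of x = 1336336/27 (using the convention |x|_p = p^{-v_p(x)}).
|1336336/27|_17 = 1/83521

Step 1 — compute v_17(x) by factoring powers of 17 out of the numerator and denominator: v_17(1336336/27) = 4. Step 2 — apply |x|_p = p^{-v_p(x)} = 17^{-4} = 1/83521.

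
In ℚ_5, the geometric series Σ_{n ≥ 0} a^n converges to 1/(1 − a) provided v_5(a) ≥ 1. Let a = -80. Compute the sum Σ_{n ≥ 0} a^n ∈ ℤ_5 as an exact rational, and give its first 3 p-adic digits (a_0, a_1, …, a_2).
Σ a^n = 1/(1 − a) = 1/81;  first 3 digits = (1, 4, 2)

v_5(a) = 1 ≥ 1, so the series converges in ℤ_5 to 1/(1 − a) = 1/(1 − (-80)) = 1/81. Expand this rational in ℤ_5: compute digits iteratively via d_i = x_i mod 5, x_{i+1} = (x_i − d_i)/5. The first 3 digits are (1, 4, 2).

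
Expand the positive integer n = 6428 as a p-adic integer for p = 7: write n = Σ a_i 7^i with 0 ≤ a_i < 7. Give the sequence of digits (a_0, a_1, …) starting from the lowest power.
(a_0, a_1, …) = (2, 1, 5, 4, 2)

Repeated division by 7 gives the digits low-to-high: 6428 = 2 + 1·7^1 + 5·7^2 + 4·7^3 + 2·7^4. Digit sequence: (2, 1, 5, 4, 2).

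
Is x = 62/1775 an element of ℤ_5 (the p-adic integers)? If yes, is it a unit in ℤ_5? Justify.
x ∉ ℤ_5 (v_5(x) = -2 < 0)

ℤ_5 = {x ∈ ℚ_5 : v_5(x) ≥ 0} and ℤ_5^× = {x ∈ ℤ_5 : v_5(x) = 0}. Here v_5(62/1775) = v_5(num) − v_5(den) = -2; compare against these criteria.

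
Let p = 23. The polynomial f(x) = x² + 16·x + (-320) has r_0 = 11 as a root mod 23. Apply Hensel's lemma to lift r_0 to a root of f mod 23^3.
r_2 = 6290 (mod 12167)

Hensel: r_{i+1} = r_i − f(r_i)·(f′(r_i))^{-1} mod 23^{i+2}, f′(x) = 2x + 16. Iterate:
  r_0 = 11 (mod 23)
  r_1 = 471 (mod 529)
  r_2 = 6290 (mod 12167)
Final: r = 6290 satisfies f(r) ≡ 0 mod 23^3.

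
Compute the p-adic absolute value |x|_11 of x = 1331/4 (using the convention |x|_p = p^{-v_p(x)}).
|1331/4|_11 = 1/1331

Step 1 — compute v_11(x) by factoring powers of 11 out of the numerator and denominator: v_11(1331/4) = 3. Step 2 — apply |x|_p = p^{-v_p(x)} = 11^{-3} = 1/1331.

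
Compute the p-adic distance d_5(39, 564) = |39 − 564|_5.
d_5(39, 564) = 1/25

Step 1 — x − y = 39 − 564 = -525. Step 2 — v_5(-525) = 2 (factor: -525 = −(5^2 · 21); the sign does not affect v_p). Step 3 — |x − y|_5 = 5^{-2} = 1/25.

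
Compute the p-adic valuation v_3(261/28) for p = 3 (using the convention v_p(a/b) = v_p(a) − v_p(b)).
v_3(261/28) = 2

Factor powers of 3 from the numerator and denominator of the reduced fraction: 261 = 3^2 · 29 and 28 = 3^0 · 28. Apply v_p(a/b) = v_p(a) − v_p(b): v_3(261/28) = 2 − 0 = 2.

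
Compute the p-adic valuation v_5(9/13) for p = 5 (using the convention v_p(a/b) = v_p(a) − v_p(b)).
v_5(9/13) = 0

Factor powers of 5 from the numerator and denominator of the reduced fraction: 9 = 5^0 · 9 and 13 = 5^0 · 13. Apply v_p(a/b) = v_p(a) − v_p(b): v_5(9/13) = 0 − 0 = 0.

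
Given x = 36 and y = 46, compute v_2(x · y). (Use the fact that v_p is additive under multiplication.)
v_2(1656) = 3

v_p(x) = 2 (factor: 36 = 2^2 · 9); v_p(y) = 1 (factor: 46 = 2^1 · 23). Additivity: v_p(xy) = v_p(x) + v_p(y) = 2 + 1 = 3. (Direct check: xy = 1656 = 2^3 · (207).)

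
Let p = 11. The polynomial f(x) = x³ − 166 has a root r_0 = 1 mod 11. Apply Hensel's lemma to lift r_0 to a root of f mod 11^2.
r_1 = 56 (mod 121)

Hensel: r_{i+1} = r_i − f(r_i)/f′(r_i) mod 11^{i+2}, where f′(x) = 3x². Iterate:
  r_0 = 1 (mod 11)
  r_1 = 56 (mod 121)
Final: r = 56 with f(r) ≡ 0 mod 11^2.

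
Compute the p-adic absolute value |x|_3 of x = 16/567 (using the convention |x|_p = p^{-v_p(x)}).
|16/567|_3 = 81

Step 1 — compute v_3(x) by factoring powers of 3 out of the numerator and denominator: v_3(16/567) = -4. Step 2 — apply |x|_p = p^{-v_p(x)} = 3^{4} = 81.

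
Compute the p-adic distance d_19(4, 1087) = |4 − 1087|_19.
d_19(4, 1087) = 1/361

Step 1 — x − y = 4 − 1087 = -1083. Step 2 — v_19(-1083) = 2 (factor: -1083 = −(19^2 · 3); the sign does not affect v_p). Step 3 — |x − y|_19 = 19^{-2} = 1/361.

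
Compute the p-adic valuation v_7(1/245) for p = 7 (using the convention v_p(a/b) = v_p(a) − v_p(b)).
v_7(1/245) = -2

Factor powers of 7 from the numerator and denominator of the reduced fraction: 1 = 7^0 · 1 and 245 = 7^2 · 5. Apply v_p(a/b) = v_p(a) − v_p(b): v_7(1/245) = 0 − 2 = -2.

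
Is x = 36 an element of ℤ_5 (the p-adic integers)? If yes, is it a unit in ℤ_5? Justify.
x ∈ ℤ_5^× (unit); v_5(x) = 0

ℤ_5 = {x ∈ ℚ_5 : v_5(x) ≥ 0} and ℤ_5^× = {x ∈ ℤ_5 : v_5(x) = 0}. Here v_5(36) = v_5(num) − v_5(den) = 0; compare against these criteria.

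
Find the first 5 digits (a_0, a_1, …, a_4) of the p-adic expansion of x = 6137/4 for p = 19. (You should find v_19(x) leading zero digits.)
(a_0, …, a_4) = (0, 0, 9, 14, 4)

v_19(6137/4) = 2, so a_0 = ... = a_1 = 0. Factor out: x = 19^2 · u with u = 17/4 a unit in ℤ_19. Expand u iteratively via a_{v+i} = u_i mod 19, u_{i+1} = (u_i − a_{v+i})/19:
  u_0 = 17/4;  a_2 = 9;  u_1 = (u_0 − 9)/19 = -1/4
  u_1 = -1/4;  a_3 = 14;  u_2 = (u_1 − 14)/19 = -3/4
  u_2 = -3/4;  a_4 = 4;  u_3 = (u_2 − 4)/19 = -1/4
Digits: (0, 0, 9, 14, 4).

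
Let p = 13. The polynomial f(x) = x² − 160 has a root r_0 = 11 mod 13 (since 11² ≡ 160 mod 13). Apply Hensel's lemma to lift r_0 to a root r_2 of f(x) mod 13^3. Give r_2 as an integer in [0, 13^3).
r_2 = 1987 (mod 2197)

Hensel's recurrence: r_{i+1} = r_i − f(r_i)·(f′(r_i))^{-1} mod 13^{i+2}, with f′(x) = 2x. Iterate:
  r_0 = 11 (mod 13)
  r_1 = 128 (mod 169)
  r_2 = 1987 (mod 2197)
Final: r_2 = 1987, and one checks f(r_2) ≡ 0 mod 13^3.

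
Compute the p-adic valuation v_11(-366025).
v_11(-366025) = 4

v_11(n) is the largest exponent k such that 11^k divides n. Factor out: -366025 = -11^4 · 25. (Sign doesn't affect v_p.) So v_11(-366025) = 4.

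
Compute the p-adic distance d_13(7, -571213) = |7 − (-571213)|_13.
d_13(7, -571213) = 1/28561

Step 1 — x − y = 7 − (-571213) = 571220. Step 2 — v_13(571220) = 4 (factor: 571220 = (13^4 · 20); the sign does not affect v_p). Step 3 — |x − y|_13 = 13^{-4} = 1/28561.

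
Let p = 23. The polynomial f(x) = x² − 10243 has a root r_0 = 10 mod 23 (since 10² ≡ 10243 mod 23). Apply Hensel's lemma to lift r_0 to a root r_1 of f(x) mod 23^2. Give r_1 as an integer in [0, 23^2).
r_1 = 332 (mod 529)

Hensel's recurrence: r_{i+1} = r_i − f(r_i)·(f′(r_i))^{-1} mod 23^{i+2}, with f′(x) = 2x. Iterate:
  r_0 = 10 (mod 23)
  r_1 = 332 (mod 529)
Final: r_1 = 332, and one checks f(r_1) ≡ 0 mod 23^2.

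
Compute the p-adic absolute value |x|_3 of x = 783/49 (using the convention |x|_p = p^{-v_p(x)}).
|783/49|_3 = 1/27

Step 1 — compute v_3(x) by factoring powers of 3 out of the numerator and denominator: v_3(783/49) = 3. Step 2 — apply |x|_p = p^{-v_p(x)} = 3^{-3} = 1/27.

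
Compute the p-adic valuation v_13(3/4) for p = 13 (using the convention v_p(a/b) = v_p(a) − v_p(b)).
v_13(3/4) = 0

Factor powers of 13 from the numerator and denominator of the reduced fraction: 3 = 13^0 · 3 and 4 = 13^0 · 4. Apply v_p(a/b) = v_p(a) − v_p(b): v_13(3/4) = 0 − 0 = 0.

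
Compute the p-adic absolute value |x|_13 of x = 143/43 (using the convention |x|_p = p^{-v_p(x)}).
|143/43|_13 = 1/13

Step 1 — compute v_13(x) by factoring powers of 13 out of the numerator and denominator: v_13(143/43) = 1. Step 2 — apply |x|_p = p^{-v_p(x)} = 13^{-1} = 1/13.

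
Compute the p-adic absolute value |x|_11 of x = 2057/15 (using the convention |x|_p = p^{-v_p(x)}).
|2057/15|_11 = 1/121

Step 1 — compute v_11(x) by factoring powers of 11 out of the numerator and denominator: v_11(2057/15) = 2. Step 2 — apply |x|_p = p^{-v_p(x)} = 11^{-2} = 1/121.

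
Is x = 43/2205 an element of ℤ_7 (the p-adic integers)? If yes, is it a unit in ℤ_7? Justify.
x ∉ ℤ_7 (v_7(x) = -2 < 0)

ℤ_7 = {x ∈ ℚ_7 : v_7(x) ≥ 0} and ℤ_7^× = {x ∈ ℤ_7 : v_7(x) = 0}. Here v_7(43/2205) = v_7(num) − v_7(den) = -2; compare against these criteria.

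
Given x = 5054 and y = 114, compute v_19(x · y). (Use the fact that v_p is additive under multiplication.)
v_19(576156) = 3

v_p(x) = 2 (factor: 5054 = 19^2 · 14); v_p(y) = 1 (factor: 114 = 19^1 · 6). Additivity: v_p(xy) = v_p(x) + v_p(y) = 2 + 1 = 3. (Direct check: xy = 576156 = 19^3 · (84).)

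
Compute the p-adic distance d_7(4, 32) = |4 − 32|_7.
d_7(4, 32) = 1/7

Step 1 — x − y = 4 − 32 = -28. Step 2 — v_7(-28) = 1 (factor: -28 = −(7^1 · 4); the sign does not affect v_p). Step 3 — |x − y|_7 = 7^{-1} = 1/7.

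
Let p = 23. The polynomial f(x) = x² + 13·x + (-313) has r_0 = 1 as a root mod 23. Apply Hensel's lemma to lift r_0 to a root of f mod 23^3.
r_2 = 11271 (mod 12167)

Hensel: r_{i+1} = r_i − f(r_i)·(f′(r_i))^{-1} mod 23^{i+2}, f′(x) = 2x + 13. Iterate:
  r_0 = 1 (mod 23)
  r_1 = 162 (mod 529)
  r_2 = 11271 (mod 12167)
Final: r = 11271 satisfies f(r) ≡ 0 mod 23^3.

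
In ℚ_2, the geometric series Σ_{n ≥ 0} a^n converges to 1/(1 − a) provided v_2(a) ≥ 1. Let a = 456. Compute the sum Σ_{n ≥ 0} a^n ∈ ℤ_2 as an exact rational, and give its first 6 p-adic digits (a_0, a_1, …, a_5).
Σ a^n = 1/(1 − a) = -1/455;  first 6 digits = (1, 0, 0, 1, 0, 0)

v_2(a) = 3 ≥ 1, so the series converges in ℤ_2 to 1/(1 − a) = 1/(1 − 456) = -1/455. Expand this rational in ℤ_2: compute digits iteratively via d_i = x_i mod 2, x_{i+1} = (x_i − d_i)/2. The first 6 digits are (1, 0, 0, 1, 0, 0).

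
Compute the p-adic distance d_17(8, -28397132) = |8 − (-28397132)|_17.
d_17(8, -28397132) = 1/1419857

Step 1 — x − y = 8 − (-28397132) = 28397140. Step 2 — v_17(28397140) = 5 (factor: 28397140 = (17^5 · 20); the sign does not affect v_p). Step 3 — |x − y|_17 = 17^{-5} = 1/1419857.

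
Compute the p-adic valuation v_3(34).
v_3(34) = 0

v_3(n) is the largest exponent k such that 3^k divides n. Factor out: 34 = 3^0 · 34. (Sign doesn't affect v_p.) So v_3(34) = 0.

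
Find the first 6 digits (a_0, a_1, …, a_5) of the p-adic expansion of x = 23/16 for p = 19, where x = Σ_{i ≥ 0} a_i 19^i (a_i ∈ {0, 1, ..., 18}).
(a_0, …, a_5) = (5, 1, 13, 10, 3, 1)

v_19(23/16) = 0 (numerator and denominator both coprime to 19), so x ∈ ℤ_19^×. Compute digits iteratively via a_i = x_i mod 19, x_{i+1} = (x_i − a_i)/19, with x_0 = x:
  x_0 = 23/16;  a_0 = 5;  x_1 = (x_0 − 5)/19 = -3/16
  x_1 = -3/16;  a_1 = 1;  x_2 = (x_1 − 1)/19 = -1/16
  x_2 = -1/16;  a_2 = 13;  x_3 = (x_2 − 13)/19 = -11/16
  x_3 = -11/16;  a_3 = 10;  x_4 = (x_3 − 10)/19 = -9/16
  x_4 = -9/16;  a_4 = 3;  x_5 = (x_4 − 3)/19 = -3/16
  x_5 = -3/16;  a_5 = 1;  x_6 = (x_5 − 1)/19 = -1/16
Digits: (5, 1, 13, 10, 3, 1).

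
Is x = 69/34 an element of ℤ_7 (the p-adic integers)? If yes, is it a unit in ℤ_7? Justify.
x ∈ ℤ_7^× (unit); v_7(x) = 0

ℤ_7 = {x ∈ ℚ_7 : v_7(x) ≥ 0} and ℤ_7^× = {x ∈ ℤ_7 : v_7(x) = 0}. Here v_7(69/34) = v_7(num) − v_7(den) = 0; compare against these criteria.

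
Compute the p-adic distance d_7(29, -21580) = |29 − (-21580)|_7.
d_7(29, -21580) = 1/2401

Step 1 — x − y = 29 − (-21580) = 21609. Step 2 — v_7(21609) = 4 (factor: 21609 = (7^4 · 9); the sign does not affect v_p). Step 3 — |x − y|_7 = 7^{-4} = 1/2401.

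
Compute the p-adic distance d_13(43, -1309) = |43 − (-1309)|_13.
d_13(43, -1309) = 1/169

Step 1 — x − y = 43 − (-1309) = 1352. Step 2 — v_13(1352) = 2 (factor: 1352 = (13^2 · 8); the sign does not affect v_p). Step 3 — |x − y|_13 = 13^{-2} = 1/169.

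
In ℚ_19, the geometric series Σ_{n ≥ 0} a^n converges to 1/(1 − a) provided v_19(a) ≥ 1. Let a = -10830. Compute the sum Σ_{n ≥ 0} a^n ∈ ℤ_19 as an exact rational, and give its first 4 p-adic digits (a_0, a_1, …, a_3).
Σ a^n = 1/(1 − a) = 1/10831;  first 4 digits = (1, 0, 8, 17)

v_19(a) = 2 ≥ 1, so the series converges in ℤ_19 to 1/(1 − a) = 1/(1 − (-10830)) = 1/10831. Expand this rational in ℤ_19: compute digits iteratively via d_i = x_i mod 19, x_{i+1} = (x_i − d_i)/19. The first 4 digits are (1, 0, 8, 17).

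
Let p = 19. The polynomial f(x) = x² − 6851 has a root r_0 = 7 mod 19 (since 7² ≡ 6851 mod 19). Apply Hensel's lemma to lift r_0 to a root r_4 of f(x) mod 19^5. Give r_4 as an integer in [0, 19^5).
r_4 = 1997648 (mod 2476099)

Hensel's recurrence: r_{i+1} = r_i − f(r_i)·(f′(r_i))^{-1} mod 19^{i+2}, with f′(x) = 2x. Iterate:
  r_0 = 7 (mod 19)
  r_1 = 235 (mod 361)
  r_2 = 1679 (mod 6859)
  r_3 = 42833 (mod 130321)
  r_4 = 1997648 (mod 2476099)
Final: r_4 = 1997648, and one checks f(r_4) ≡ 0 mod 19^5.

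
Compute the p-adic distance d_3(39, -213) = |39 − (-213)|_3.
d_3(39, -213) = 1/9

Step 1 — x − y = 39 − (-213) = 252. Step 2 — v_3(252) = 2 (factor: 252 = (3^2 · 28); the sign does not affect v_p). Step 3 — |x − y|_3 = 3^{-2} = 1/9.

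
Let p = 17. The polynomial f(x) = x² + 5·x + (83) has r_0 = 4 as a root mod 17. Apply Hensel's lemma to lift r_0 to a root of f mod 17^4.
r_3 = 36231 (mod 83521)

Hensel: r_{i+1} = r_i − f(r_i)·(f′(r_i))^{-1} mod 17^{i+2}, f′(x) = 2x + 5. Iterate:
  r_0 = 4 (mod 17)
  r_1 = 106 (mod 289)
  r_2 = 1840 (mod 4913)
  r_3 = 36231 (mod 83521)
Final: r = 36231 satisfies f(r) ≡ 0 mod 17^4.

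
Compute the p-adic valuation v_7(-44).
v_7(-44) = 0

v_7(n) is the largest exponent k such that 7^k divides n. Factor out: -44 = -7^0 · 44. (Sign doesn't affect v_p.) So v_7(-44) = 0.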